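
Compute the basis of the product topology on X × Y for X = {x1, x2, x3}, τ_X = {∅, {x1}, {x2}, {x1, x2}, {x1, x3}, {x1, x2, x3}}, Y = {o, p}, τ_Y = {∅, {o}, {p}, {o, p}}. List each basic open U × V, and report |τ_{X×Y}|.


Basis B = {∅ × ∅, {x1} × {o}, {x1} × {p}, {x2} × {o}, {x2} × {p}, {x1} × {o, p}, {x1, x2} × {o}, {x1, x3} × {o}, {x1, x2} × {p}, {x1, x3} × {p}, {x2} × {o, p}, {x1, x2, x3} × {o}, {x1, x2, x3} × {p}, {x1, x2} × {o, p}, {x1, x3} × {o, p}, {x1, x2, x3} × {o, p}}; |τ_{X×Y}| = 36.

Enumerate products U × V with U ∈ τ_X, V ∈ τ_Y (deduplicated):
  ∅ × ∅ = {} (∅)
  {x1} × {o} = {(x1,o)}
  {x1} × {p} = {(x1,p)}
  {x2} × {o} = {(x2,o)}
  {x2} × {p} = {(x2,p)}
  {x1} × {o, p} = {(x1,o), (x1,p)}
  {x1, x2} × {o} = {(x1,o), (x2,o)}
  {x1, x3} × {o} = {(x1,o), (x3,o)}
  {x1, x2} × {p} = {(x1,p), (x2,p)}
  {x1, x3} × {p} = {(x1,p), (x3,p)}
  {x2} × {o, p} = {(x2,o), (x2,p)}
  {x1, x2, x3} × {o} = {(x1,o), (x2,o), (x3,o)}
  {x1, x2, x3} × {p} = {(x1,p), (x2,p), (x3,p)}
  {x1, x2} × {o, p} = {(x1,o), (x1,p), (x2,o), (x2,p)}
  {x1, x3} × {o, p} = {(x1,o), (x1,p), (x3,o), (x3,p)}
  {x1, x2, x3} × {o, p} = {(x1,o), (x1,p), (x2,o), (x2,p), (x3,o), (x3,p)}
These 16 distinct sets form the basis B.
Close under arbitrary unions to get τ_{X×Y}; counting gives |τ_{X×Y}| = 36.


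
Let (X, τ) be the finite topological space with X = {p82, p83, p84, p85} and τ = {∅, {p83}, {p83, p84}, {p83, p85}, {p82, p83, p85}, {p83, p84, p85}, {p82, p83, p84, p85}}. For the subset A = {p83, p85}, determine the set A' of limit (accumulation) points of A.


A' = {p82, p84, p85}

For each x ∈ X, list the open sets U ∈ τ with x ∈ U, then check whether U ∩ (A ∖ {x}) ≠ ∅ for every such U.
  x = p82: opens ∋ x are {p82, p83, p85}, {p82, p83, p84, p85}; each meets A ∖ {p82}, so x IS a limit point.
  x = p83: open {p83} ∋ x has {p83} ∩ (A ∖ {p83}) = ∅, so x is NOT a limit point.
  x = p84: opens ∋ x are {p83, p84}, {p83, p84, p85}, {p82, p83, p84, p85}; each meets A ∖ {p84}, so x IS a limit point.
  x = p85: opens ∋ x are {p83, p85}, {p82, p83, p85}, {p83, p84, p85}, {p82, p83, p84, p85}; each meets A ∖ {p85}, so x IS a limit point.
Collecting: A' = {p82, p84, p85}.


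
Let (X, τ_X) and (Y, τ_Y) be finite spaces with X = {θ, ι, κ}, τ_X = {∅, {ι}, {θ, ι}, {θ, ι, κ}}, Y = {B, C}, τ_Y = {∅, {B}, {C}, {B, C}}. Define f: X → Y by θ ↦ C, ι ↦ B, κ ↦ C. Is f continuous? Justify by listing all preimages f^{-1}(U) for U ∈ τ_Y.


f is NOT continuous.

Compute f^{-1}(U) for each U ∈ τ_Y:
  U = ∅: f^{-1}(U) = ∅ ∈ τ_X ✓.
  U = {B}: f^{-1}(U) = {ι} ∈ τ_X ✓.
  U = {C}: f^{-1}(U) = {θ, κ} ∉ τ_X ✗.
  U = {B, C}: f^{-1}(U) = {θ, ι, κ} ∈ τ_X ✓.
Found U = {C} with f^{-1}(U) = {θ, κ} not in τ_X. Therefore f is NOT continuous.


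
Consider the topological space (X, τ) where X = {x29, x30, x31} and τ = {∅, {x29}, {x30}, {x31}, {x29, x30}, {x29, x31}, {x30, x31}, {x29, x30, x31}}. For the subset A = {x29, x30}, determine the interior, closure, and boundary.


int(A) = {x29, x30}, cl(A) = {x29, x30}, ∂A = ∅.

Closed sets in (X, τ) are complements of opens:
  closed(X, τ) = {∅, {x29}, {x30}, {x31}, {x29, x30}, {x29, x31}, {x30, x31}, {x29, x30, x31}}.
int(A) = ⋃ {U ∈ τ : U ⊆ A}. Opens contained in A: ∅, {x29}, {x30}, {x29, x30}.
Taking the union of these: int(A) = {x29, x30}.
cl(A) = ⋂ {C closed : A ⊆ C}. Closed sets containing A: {x29, x30}, {x29, x30, x31}.
Intersecting these: cl(A) = {x29, x30}.
∂A = cl(A) ∖ int(A) = {x29, x30} ∖ {x29, x30} = ∅.


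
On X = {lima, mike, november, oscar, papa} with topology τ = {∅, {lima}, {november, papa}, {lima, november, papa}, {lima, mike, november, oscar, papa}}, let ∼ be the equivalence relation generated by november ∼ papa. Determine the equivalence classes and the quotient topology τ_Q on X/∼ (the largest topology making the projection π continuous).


X/∼ = {[lima], [mike], [november=papa], [oscar]}; |τ_Q| = 5.

Equivalence classes: [lima], [mike], [november=papa], [oscar].
Quotient map π: X → X/∼ sends lima ↦ [lima], mike ↦ [mike], november ↦ [november=papa], oscar ↦ [oscar], papa ↦ [november=papa].
For each subset V ⊆ X/∼, compute π^{-1}(V) ⊆ X and check whether π^{-1}(V) ∈ τ. V is open in τ_Q iff π^{-1}(V) ∈ τ.
  V = {}: π^{-1}(V) = ∅ ∈ τ ✓.
  V = {[lima]}: π^{-1}(V) = {lima} ∈ τ ✓.
  V = {[mike]}: π^{-1}(V) = {mike} ∉ τ ✗.
  V = {[lima], [mike]}: π^{-1}(V) = {lima, mike} ∉ τ ✗.
  V = {[november=papa]}: π^{-1}(V) = {november, papa} ∈ τ ✓.
  V = {[lima], [november=papa]}: π^{-1}(V) = {lima, november, papa} ∈ τ ✓.
  V = {[mike], [november=papa]}: π^{-1}(V) = {mike, november, papa} ∉ τ ✗.
  V = {[lima], [mike], [november=papa]}: π^{-1}(V) = {lima, mike, november, papa} ∉ τ ✗.
  V = {[oscar]}: π^{-1}(V) = {oscar} ∉ τ ✗.
  V = {[lima], [oscar]}: π^{-1}(V) = {lima, oscar} ∉ τ ✗.
  V = {[mike], [oscar]}: π^{-1}(V) = {mike, oscar} ∉ τ ✗.
  V = {[lima], [mike], [oscar]}: π^{-1}(V) = {lima, mike, oscar} ∉ τ ✗.
  V = {[november=papa], [oscar]}: π^{-1}(V) = {november, oscar, papa} ∉ τ ✗.
  V = {[lima], [november=papa], [oscar]}: π^{-1}(V) = {lima, november, oscar, papa} ∉ τ ✗.
  V = {[mike], [november=papa], [oscar]}: π^{-1}(V) = {mike, november, oscar, papa} ∉ τ ✗.
  V = {[lima], [mike], [november=papa], [oscar]}: π^{-1}(V) = {lima, mike, november, oscar, papa} ∈ τ ✓.
Open sets in the quotient: τ_Q = {{}, {[lima]}, {[november=papa]}, {[lima], [november=papa]}, {[lima], [mike], [november=papa], [oscar]}} (5 elements).


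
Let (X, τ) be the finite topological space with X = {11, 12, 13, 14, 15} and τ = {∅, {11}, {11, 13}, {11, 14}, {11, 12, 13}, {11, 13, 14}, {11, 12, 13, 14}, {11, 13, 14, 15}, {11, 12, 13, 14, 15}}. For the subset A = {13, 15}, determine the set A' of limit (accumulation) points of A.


A' = {12, 15}

For each x ∈ X, list the open sets U ∈ τ with x ∈ U, then check whether U ∩ (A ∖ {x}) ≠ ∅ for every such U.
  x = 11: open {11} ∋ x has {11} ∩ (A ∖ {11}) = ∅, so x is NOT a limit point.
  x = 12: opens ∋ x are {11, 12, 13}, {11, 12, 13, 14}, {11, 12, 13, 14, 15}; each meets A ∖ {12}, so x IS a limit point.
  x = 13: open {11, 13} ∋ x has {11, 13} ∩ (A ∖ {13}) = ∅, so x is NOT a limit point.
  x = 14: open {11, 14} ∋ x has {11, 14} ∩ (A ∖ {14}) = ∅, so x is NOT a limit point.
  x = 15: opens ∋ x are {11, 13, 14, 15}, {11, 12, 13, 14, 15}; each meets A ∖ {15}, so x IS a limit point.
Collecting: A' = {12, 15}.


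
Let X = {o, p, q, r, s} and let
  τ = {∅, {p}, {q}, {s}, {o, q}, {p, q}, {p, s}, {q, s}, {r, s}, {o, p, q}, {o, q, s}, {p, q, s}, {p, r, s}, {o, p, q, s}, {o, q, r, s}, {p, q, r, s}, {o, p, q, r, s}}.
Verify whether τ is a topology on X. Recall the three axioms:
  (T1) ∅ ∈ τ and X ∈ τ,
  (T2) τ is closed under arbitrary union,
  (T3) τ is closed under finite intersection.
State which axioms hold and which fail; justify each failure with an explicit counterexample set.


τ is NOT a topology on X.

Axiom (T1): ∅ ∈ τ? Yes; X ∈ τ? Yes.
Axiom (T2/T3): check pairwise unions and intersections of members of τ.
Counterexample for (T2): {q} ∪ {r, s} = {q, r, s} ∉ τ. Therefore τ is NOT a topology.


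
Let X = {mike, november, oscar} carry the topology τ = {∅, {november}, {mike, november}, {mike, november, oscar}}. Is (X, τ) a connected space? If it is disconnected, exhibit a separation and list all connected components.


(X, τ) is connected.

Find clopen sets (U ∈ τ with X ∖ U ∈ τ):
  U = ∅, X ∖ U = {mike, november, oscar} — both open, so U is clopen.
  U = {mike, november, oscar}, X ∖ U = ∅ — both open, so U is clopen.
Only trivial clopens (∅ and X) exist, so (X, τ) is connected.
Compute connected components by grouping points that agree on all clopens:
  component: {mike, november, oscar}


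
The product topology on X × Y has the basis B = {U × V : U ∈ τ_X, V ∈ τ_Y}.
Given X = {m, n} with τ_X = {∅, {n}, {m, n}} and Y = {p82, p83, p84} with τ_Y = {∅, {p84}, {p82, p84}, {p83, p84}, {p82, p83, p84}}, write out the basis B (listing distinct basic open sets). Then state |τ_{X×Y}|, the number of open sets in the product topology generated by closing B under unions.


Basis B = {∅ × ∅, {n} × {p84}, {m, n} × {p84}, {n} × {p82, p84}, {n} × {p83, p84}, {n} × {p82, p83, p84}, {m, n} × {p82, p84}, {m, n} × {p83, p84}, {m, n} × {p82, p83, p84}}; |τ_{X×Y}| = 14.

Enumerate products U × V with U ∈ τ_X, V ∈ τ_Y (deduplicated):
  ∅ × ∅ = {} (∅)
  {n} × {p84} = {(n,p84)}
  {m, n} × {p84} = {(m,p84), (n,p84)}
  {n} × {p82, p84} = {(n,p82), (n,p84)}
  {n} × {p83, p84} = {(n,p83), (n,p84)}
  {n} × {p82, p83, p84} = {(n,p82), (n,p83), (n,p84)}
  {m, n} × {p82, p84} = {(m,p82), (m,p84), (n,p82), (n,p84)}
  {m, n} × {p83, p84} = {(m,p83), (m,p84), (n,p83), (n,p84)}
  {m, n} × {p82, p83, p84} = {(m,p82), (m,p83), (m,p84), (n,p82), (n,p83), (n,p84)}
These 9 distinct sets form the basis B.
Close under arbitrary unions to get τ_{X×Y}; counting gives |τ_{X×Y}| = 14.


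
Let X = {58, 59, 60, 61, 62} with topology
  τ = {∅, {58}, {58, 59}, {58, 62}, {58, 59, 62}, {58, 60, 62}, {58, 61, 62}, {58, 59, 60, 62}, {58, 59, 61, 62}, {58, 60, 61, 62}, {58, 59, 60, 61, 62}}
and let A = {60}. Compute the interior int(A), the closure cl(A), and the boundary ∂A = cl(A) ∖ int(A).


int(A) = ∅, cl(A) = {60}, ∂A = {60}.

Closed sets in (X, τ) are complements of opens:
  closed(X, τ) = {∅, {59}, {60}, {61}, {59, 60}, {59, 61}, {60, 61}, {59, 60, 61}, {60, 61, 62}, {59, 60, 61, 62}, {58, 59, 60, 61, 62}}.
int(A) = ⋃ {U ∈ τ : U ⊆ A}. Opens contained in A: ∅.
Taking the union of these: int(A) = ∅.
cl(A) = ⋂ {C closed : A ⊆ C}. Closed sets containing A: {60}, {59, 60}, {60, 61}, {59, 60, 61}, {60, 61, 62}, {59, 60, 61, 62}, {58, 59, 60, 61, 62}.
Intersecting these: cl(A) = {60}.
∂A = cl(A) ∖ int(A) = {60} ∖ ∅ = {60}.


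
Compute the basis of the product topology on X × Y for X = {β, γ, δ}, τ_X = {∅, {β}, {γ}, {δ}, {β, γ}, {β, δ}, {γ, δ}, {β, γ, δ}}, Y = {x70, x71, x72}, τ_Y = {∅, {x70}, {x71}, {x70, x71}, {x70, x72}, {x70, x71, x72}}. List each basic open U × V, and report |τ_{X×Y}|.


Basis B = {∅ × ∅, {β} × {x70}, {β} × {x71}, {γ} × {x70}, {γ} × {x71}, {δ} × {x70}, {δ} × {x71}, {β} × {x70, x71}, {β} × {x70, x72}, {β, γ} × {x70}, {β, δ} × {x70}, {β, γ} × {x71}, {β, δ} × {x71}, {γ} × {x70, x71}, {γ} × {x70, x72}, {γ, δ} × {x70}, {γ, δ} × {x71}, {δ} × {x70, x71}, {δ} × {x70, x72}, {β} × {x70, x71, x72}, {β, γ, δ} × {x70}, {β, γ, δ} × {x71}, {γ} × {x70, x71, x72}, {δ} × {x70, x71, x72}, {β, γ} × {x70, x71}, {β, δ} × {x70, x71}, {β, γ} × {x70, x72}, {β, δ} × {x70, x72}, {γ, δ} × {x70, x71}, {γ, δ} × {x70, x72}, {β, γ} × {x70, x71, x72}, {β, δ} × {x70, x71, x72}, {β, γ, δ} × {x70, x71}, {β, γ, δ} × {x70, x72}, {γ, δ} × {x70, x71, x72}, {β, γ, δ} × {x70, x71, x72}}; |τ_{X×Y}| = 216.

Enumerate products U × V with U ∈ τ_X, V ∈ τ_Y (deduplicated):
  ∅ × ∅ = {} (∅)
  {β} × {x70} = {(β,x70)}
  {β} × {x71} = {(β,x71)}
  {γ} × {x70} = {(γ,x70)}
  {γ} × {x71} = {(γ,x71)}
  {δ} × {x70} = {(δ,x70)}
  {δ} × {x71} = {(δ,x71)}
  {β} × {x70, x71} = {(β,x70), (β,x71)}
  {β} × {x70, x72} = {(β,x70), (β,x72)}
  {β, γ} × {x70} = {(β,x70), (γ,x70)}
  {β, δ} × {x70} = {(β,x70), (δ,x70)}
  {β, γ} × {x71} = {(β,x71), (γ,x71)}
  {β, δ} × {x71} = {(β,x71), (δ,x71)}
  {γ} × {x70, x71} = {(γ,x70), (γ,x71)}
  {γ} × {x70, x72} = {(γ,x70), (γ,x72)}
  {γ, δ} × {x70} = {(γ,x70), (δ,x70)}
  {γ, δ} × {x71} = {(γ,x71), (δ,x71)}
  {δ} × {x70, x71} = {(δ,x70), (δ,x71)}
  {δ} × {x70, x72} = {(δ,x70), (δ,x72)}
  {β} × {x70, x71, x72} = {(β,x70), (β,x71), (β,x72)}
  {β, γ, δ} × {x70} = {(β,x70), (γ,x70), (δ,x70)}
  {β, γ, δ} × {x71} = {(β,x71), (γ,x71), (δ,x71)}
  {γ} × {x70, x71, x72} = {(γ,x70), (γ,x71), (γ,x72)}
  {δ} × {x70, x71, x72} = {(δ,x70), (δ,x71), (δ,x72)}
  {β, γ} × {x70, x71} = {(β,x70), (β,x71), (γ,x70), (γ,x71)}
  {β, δ} × {x70, x71} = {(β,x70), (β,x71), (δ,x70), (δ,x71)}
  {β, γ} × {x70, x72} = {(β,x70), (β,x72), (γ,x70), (γ,x72)}
  {β, δ} × {x70, x72} = {(β,x70), (β,x72), (δ,x70), (δ,x72)}
  {γ, δ} × {x70, x71} = {(γ,x70), (γ,x71), (δ,x70), (δ,x71)}
  {γ, δ} × {x70, x72} = {(γ,x70), (γ,x72), (δ,x70), (δ,x72)}
  {β, γ} × {x70, x71, x72} = {(β,x70), (β,x71), (β,x72), (γ,x70), (γ,x71), (γ,x72)}
  {β, δ} × {x70, x71, x72} = {(β,x70), (β,x71), (β,x72), (δ,x70), (δ,x71), (δ,x72)}
  {β, γ, δ} × {x70, x71} = {(β,x70), (β,x71), (γ,x70), (γ,x71), (δ,x70), (δ,x71)}
  {β, γ, δ} × {x70, x72} = {(β,x70), (β,x72), (γ,x70), (γ,x72), (δ,x70), (δ,x72)}
  {γ, δ} × {x70, x71, x72} = {(γ,x70), (γ,x71), (γ,x72), (δ,x70), (δ,x71), (δ,x72)}
  {β, γ, δ} × {x70, x71, x72} = {(β,x70), (β,x71), (β,x72), (γ,x70), (γ,x71), (γ,x72), (δ,x70), (δ,x71), (δ,x72)}
These 36 distinct sets form the basis B.
Close under arbitrary unions to get τ_{X×Y}; counting gives |τ_{X×Y}| = 216.


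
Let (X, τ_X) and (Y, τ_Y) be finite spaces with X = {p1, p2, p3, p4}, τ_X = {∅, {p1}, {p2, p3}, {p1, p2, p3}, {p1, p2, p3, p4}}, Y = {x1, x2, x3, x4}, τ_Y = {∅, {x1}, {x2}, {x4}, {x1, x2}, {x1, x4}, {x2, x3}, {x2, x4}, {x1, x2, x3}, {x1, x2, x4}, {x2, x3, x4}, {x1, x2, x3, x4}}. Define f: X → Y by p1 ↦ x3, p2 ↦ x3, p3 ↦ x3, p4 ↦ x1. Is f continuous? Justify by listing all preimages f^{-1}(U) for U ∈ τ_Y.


f is NOT continuous.

Compute f^{-1}(U) for each U ∈ τ_Y:
  U = ∅: f^{-1}(U) = ∅ ∈ τ_X ✓.
  U = {x1}: f^{-1}(U) = {p4} ∉ τ_X ✗.
  U = {x2}: f^{-1}(U) = ∅ ∈ τ_X ✓.
  U = {x4}: f^{-1}(U) = ∅ ∈ τ_X ✓.
  U = {x1, x2}: f^{-1}(U) = {p4} ∉ τ_X ✗.
  U = {x1, x4}: f^{-1}(U) = {p4} ∉ τ_X ✗.
  U = {x2, x3}: f^{-1}(U) = {p1, p2, p3} ∈ τ_X ✓.
  U = {x2, x4}: f^{-1}(U) = ∅ ∈ τ_X ✓.
  U = {x1, x2, x3}: f^{-1}(U) = {p1, p2, p3, p4} ∈ τ_X ✓.
  U = {x1, x2, x4}: f^{-1}(U) = {p4} ∉ τ_X ✗.
  U = {x2, x3, x4}: f^{-1}(U) = {p1, p2, p3} ∈ τ_X ✓.
  U = {x1, x2, x3, x4}: f^{-1}(U) = {p1, p2, p3, p4} ∈ τ_X ✓.
Found U = {x1} with f^{-1}(U) = {p4} not in τ_X. Therefore f is NOT continuous.


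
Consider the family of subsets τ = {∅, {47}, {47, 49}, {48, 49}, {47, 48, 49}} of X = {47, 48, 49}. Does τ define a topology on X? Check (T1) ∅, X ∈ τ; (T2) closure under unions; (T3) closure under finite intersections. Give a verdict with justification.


τ is NOT a topology on X.

Axiom (T1): ∅ ∈ τ? Yes; X ∈ τ? Yes.
Axiom (T2/T3): check pairwise unions and intersections of members of τ.
Counterexample for (T3): {47, 49} ∩ {48, 49} = {49} ∉ τ. Therefore τ is NOT a topology.


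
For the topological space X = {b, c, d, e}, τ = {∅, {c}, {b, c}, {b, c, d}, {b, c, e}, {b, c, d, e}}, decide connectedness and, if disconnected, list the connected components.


(X, τ) is connected.

Find clopen sets (U ∈ τ with X ∖ U ∈ τ):
  U = ∅, X ∖ U = {b, c, d, e} — both open, so U is clopen.
  U = {b, c, d, e}, X ∖ U = ∅ — both open, so U is clopen.
Only trivial clopens (∅ and X) exist, so (X, τ) is connected.
Compute connected components by grouping points that agree on all clopens:
  component: {b, c, d, e}


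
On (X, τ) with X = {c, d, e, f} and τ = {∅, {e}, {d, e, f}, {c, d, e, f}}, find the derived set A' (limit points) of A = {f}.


A' = {c, d}

For each x ∈ X, list the open sets U ∈ τ with x ∈ U, then check whether U ∩ (A ∖ {x}) ≠ ∅ for every such U.
  x = c: opens ∋ x are {c, d, e, f}; each meets A ∖ {c}, so x IS a limit point.
  x = d: opens ∋ x are {d, e, f}, {c, d, e, f}; each meets A ∖ {d}, so x IS a limit point.
  x = e: open {e} ∋ x has {e} ∩ (A ∖ {e}) = ∅, so x is NOT a limit point.
  x = f: open {d, e, f} ∋ x has {d, e, f} ∩ (A ∖ {f}) = ∅, so x is NOT a limit point.
Collecting: A' = {c, d}.


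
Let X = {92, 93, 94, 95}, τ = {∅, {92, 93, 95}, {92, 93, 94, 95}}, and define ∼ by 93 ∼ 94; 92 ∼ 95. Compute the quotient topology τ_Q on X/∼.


X/∼ = {[92=95], [93=94]}; |τ_Q| = 2.

Equivalence classes: [92=95], [93=94].
Quotient map π: X → X/∼ sends 92 ↦ [92=95], 93 ↦ [93=94], 94 ↦ [93=94], 95 ↦ [92=95].
For each subset V ⊆ X/∼, compute π^{-1}(V) ⊆ X and check whether π^{-1}(V) ∈ τ. V is open in τ_Q iff π^{-1}(V) ∈ τ.
  V = {}: π^{-1}(V) = ∅ ∈ τ ✓.
  V = {[92=95]}: π^{-1}(V) = {92, 95} ∉ τ ✗.
  V = {[93=94]}: π^{-1}(V) = {93, 94} ∉ τ ✗.
  V = {[92=95], [93=94]}: π^{-1}(V) = {92, 93, 94, 95} ∈ τ ✓.
Open sets in the quotient: τ_Q = {{}, {[92=95], [93=94]}} (2 elements).


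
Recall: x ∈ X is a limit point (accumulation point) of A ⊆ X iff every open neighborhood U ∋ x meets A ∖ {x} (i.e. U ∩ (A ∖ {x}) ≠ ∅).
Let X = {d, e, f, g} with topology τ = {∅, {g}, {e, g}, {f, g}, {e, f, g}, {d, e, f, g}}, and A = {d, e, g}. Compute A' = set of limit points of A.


A' = {d, e, f}

For each x ∈ X, list the open sets U ∈ τ with x ∈ U, then check whether U ∩ (A ∖ {x}) ≠ ∅ for every such U.
  x = d: opens ∋ x are {d, e, f, g}; each meets A ∖ {d}, so x IS a limit point.
  x = e: opens ∋ x are {e, g}, {e, f, g}, {d, e, f, g}; each meets A ∖ {e}, so x IS a limit point.
  x = f: opens ∋ x are {f, g}, {e, f, g}, {d, e, f, g}; each meets A ∖ {f}, so x IS a limit point.
  x = g: open {g} ∋ x has {g} ∩ (A ∖ {g}) = ∅, so x is NOT a limit point.
Collecting: A' = {d, e, f}.


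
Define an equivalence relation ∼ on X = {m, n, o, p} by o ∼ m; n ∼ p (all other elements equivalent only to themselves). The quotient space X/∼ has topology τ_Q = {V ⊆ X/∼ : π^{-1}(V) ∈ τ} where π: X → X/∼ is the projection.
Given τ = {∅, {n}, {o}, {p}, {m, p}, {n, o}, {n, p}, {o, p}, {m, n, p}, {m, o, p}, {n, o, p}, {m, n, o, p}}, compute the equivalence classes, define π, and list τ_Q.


X/∼ = {[m=o], [n=p]}; |τ_Q| = 3.

Equivalence classes: [m=o], [n=p].
Quotient map π: X → X/∼ sends m ↦ [m=o], n ↦ [n=p], o ↦ [m=o], p ↦ [n=p].
For each subset V ⊆ X/∼, compute π^{-1}(V) ⊆ X and check whether π^{-1}(V) ∈ τ. V is open in τ_Q iff π^{-1}(V) ∈ τ.
  V = {}: π^{-1}(V) = ∅ ∈ τ ✓.
  V = {[m=o]}: π^{-1}(V) = {m, o} ∉ τ ✗.
  V = {[n=p]}: π^{-1}(V) = {n, p} ∈ τ ✓.
  V = {[m=o], [n=p]}: π^{-1}(V) = {m, n, o, p} ∈ τ ✓.
Open sets in the quotient: τ_Q = {{}, {[n=p]}, {[m=o], [n=p]}} (3 elements).


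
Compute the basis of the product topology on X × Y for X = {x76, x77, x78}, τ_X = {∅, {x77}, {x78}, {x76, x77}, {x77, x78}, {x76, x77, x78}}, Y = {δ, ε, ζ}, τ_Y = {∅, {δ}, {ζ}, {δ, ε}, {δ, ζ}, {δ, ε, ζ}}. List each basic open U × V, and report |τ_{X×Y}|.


Basis B = {∅ × ∅, {x77} × {δ}, {x77} × {ζ}, {x78} × {δ}, {x78} × {ζ}, {x76, x77} × {δ}, {x76, x77} × {ζ}, {x77} × {δ, ε}, {x77} × {δ, ζ}, {x77, x78} × {δ}, {x77, x78} × {ζ}, {x78} × {δ, ε}, {x78} × {δ, ζ}, {x76, x77, x78} × {δ}, {x76, x77, x78} × {ζ}, {x77} × {δ, ε, ζ}, {x78} × {δ, ε, ζ}, {x76, x77} × {δ, ε}, {x76, x77} × {δ, ζ}, {x77, x78} × {δ, ε}, {x77, x78} × {δ, ζ}, {x76, x77} × {δ, ε, ζ}, {x76, x77, x78} × {δ, ε}, {x76, x77, x78} × {δ, ζ}, {x77, x78} × {δ, ε, ζ}, {x76, x77, x78} × {δ, ε, ζ}}; |τ_{X×Y}| = 108.

Enumerate products U × V with U ∈ τ_X, V ∈ τ_Y (deduplicated):
  ∅ × ∅ = {} (∅)
  {x77} × {δ} = {(x77,δ)}
  {x77} × {ζ} = {(x77,ζ)}
  {x78} × {δ} = {(x78,δ)}
  {x78} × {ζ} = {(x78,ζ)}
  {x76, x77} × {δ} = {(x76,δ), (x77,δ)}
  {x76, x77} × {ζ} = {(x76,ζ), (x77,ζ)}
  {x77} × {δ, ε} = {(x77,δ), (x77,ε)}
  {x77} × {δ, ζ} = {(x77,δ), (x77,ζ)}
  {x77, x78} × {δ} = {(x77,δ), (x78,δ)}
  {x77, x78} × {ζ} = {(x77,ζ), (x78,ζ)}
  {x78} × {δ, ε} = {(x78,δ), (x78,ε)}
  {x78} × {δ, ζ} = {(x78,δ), (x78,ζ)}
  {x76, x77, x78} × {δ} = {(x76,δ), (x77,δ), (x78,δ)}
  {x76, x77, x78} × {ζ} = {(x76,ζ), (x77,ζ), (x78,ζ)}
  {x77} × {δ, ε, ζ} = {(x77,δ), (x77,ε), (x77,ζ)}
  {x78} × {δ, ε, ζ} = {(x78,δ), (x78,ε), (x78,ζ)}
  {x76, x77} × {δ, ε} = {(x76,δ), (x76,ε), (x77,δ), (x77,ε)}
  {x76, x77} × {δ, ζ} = {(x76,δ), (x76,ζ), (x77,δ), (x77,ζ)}
  {x77, x78} × {δ, ε} = {(x77,δ), (x77,ε), (x78,δ), (x78,ε)}
  {x77, x78} × {δ, ζ} = {(x77,δ), (x77,ζ), (x78,δ), (x78,ζ)}
  {x76, x77} × {δ, ε, ζ} = {(x76,δ), (x76,ε), (x76,ζ), (x77,δ), (x77,ε), (x77,ζ)}
  {x76, x77, x78} × {δ, ε} = {(x76,δ), (x76,ε), (x77,δ), (x77,ε), (x78,δ), (x78,ε)}
  {x76, x77, x78} × {δ, ζ} = {(x76,δ), (x76,ζ), (x77,δ), (x77,ζ), (x78,δ), (x78,ζ)}
  {x77, x78} × {δ, ε, ζ} = {(x77,δ), (x77,ε), (x77,ζ), (x78,δ), (x78,ε), (x78,ζ)}
  {x76, x77, x78} × {δ, ε, ζ} = {(x76,δ), (x76,ε), (x76,ζ), (x77,δ), (x77,ε), (x77,ζ), (x78,δ), (x78,ε), (x78,ζ)}
These 26 distinct sets form the basis B.
Close under arbitrary unions to get τ_{X×Y}; counting gives |τ_{X×Y}| = 108.


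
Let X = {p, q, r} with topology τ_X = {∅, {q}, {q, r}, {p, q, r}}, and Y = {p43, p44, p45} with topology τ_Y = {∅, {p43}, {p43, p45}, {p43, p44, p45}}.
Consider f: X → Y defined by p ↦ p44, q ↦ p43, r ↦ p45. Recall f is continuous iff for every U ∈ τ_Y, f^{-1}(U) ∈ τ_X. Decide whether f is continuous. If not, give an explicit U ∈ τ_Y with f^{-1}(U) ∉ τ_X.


f IS continuous.

Compute f^{-1}(U) for each U ∈ τ_Y:
  U = ∅: f^{-1}(U) = ∅ ∈ τ_X ✓.
  U = {p43}: f^{-1}(U) = {q} ∈ τ_X ✓.
  U = {p43, p45}: f^{-1}(U) = {q, r} ∈ τ_X ✓.
  U = {p43, p44, p45}: f^{-1}(U) = {p, q, r} ∈ τ_X ✓.
Every preimage lies in τ_X, so f IS continuous.


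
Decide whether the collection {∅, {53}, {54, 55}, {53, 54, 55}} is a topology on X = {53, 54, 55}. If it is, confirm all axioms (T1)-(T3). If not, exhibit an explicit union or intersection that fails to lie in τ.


τ IS a topology on X.

Axiom (T1): ∅ ∈ τ? Yes; X ∈ τ? Yes.
Axiom (T2/T3): check pairwise unions and intersections of members of τ.
All pairwise intersections and unions checked — each lies in τ. Therefore τ satisfies (T1), (T2), (T3): it IS a topology on X.


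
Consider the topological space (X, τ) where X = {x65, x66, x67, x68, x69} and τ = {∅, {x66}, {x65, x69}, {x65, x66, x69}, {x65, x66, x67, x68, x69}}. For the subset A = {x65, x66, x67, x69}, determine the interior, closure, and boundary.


int(A) = {x65, x66, x69}, cl(A) = {x65, x66, x67, x68, x69}, ∂A = {x67, x68}.

Closed sets in (X, τ) are complements of opens:
  closed(X, τ) = {∅, {x67, x68}, {x66, x67, x68}, {x65, x67, x68, x69}, {x65, x66, x67, x68, x69}}.
int(A) = ⋃ {U ∈ τ : U ⊆ A}. Opens contained in A: ∅, {x66}, {x65, x69}, {x65, x66, x69}.
Taking the union of these: int(A) = {x65, x66, x69}.
cl(A) = ⋂ {C closed : A ⊆ C}. Closed sets containing A: {x65, x66, x67, x68, x69}.
Intersecting these: cl(A) = {x65, x66, x67, x68, x69}.
∂A = cl(A) ∖ int(A) = {x65, x66, x67, x68, x69} ∖ {x65, x66, x69} = {x67, x68}.


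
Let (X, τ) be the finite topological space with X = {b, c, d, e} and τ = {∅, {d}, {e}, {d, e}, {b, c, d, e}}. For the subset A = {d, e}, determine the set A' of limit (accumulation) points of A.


A' = {b, c}

For each x ∈ X, list the open sets U ∈ τ with x ∈ U, then check whether U ∩ (A ∖ {x}) ≠ ∅ for every such U.
  x = b: opens ∋ x are {b, c, d, e}; each meets A ∖ {b}, so x IS a limit point.
  x = c: opens ∋ x are {b, c, d, e}; each meets A ∖ {c}, so x IS a limit point.
  x = d: open {d} ∋ x has {d} ∩ (A ∖ {d}) = ∅, so x is NOT a limit point.
  x = e: open {e} ∋ x has {e} ∩ (A ∖ {e}) = ∅, so x is NOT a limit point.
Collecting: A' = {b, c}.


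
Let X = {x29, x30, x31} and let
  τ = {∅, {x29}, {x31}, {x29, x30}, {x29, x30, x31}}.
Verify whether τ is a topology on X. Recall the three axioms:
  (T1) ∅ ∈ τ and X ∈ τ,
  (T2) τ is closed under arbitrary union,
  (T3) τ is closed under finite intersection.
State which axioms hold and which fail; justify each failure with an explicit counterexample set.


τ is NOT a topology on X.

Axiom (T1): ∅ ∈ τ? Yes; X ∈ τ? Yes.
Axiom (T2/T3): check pairwise unions and intersections of members of τ.
Counterexample for (T2): {x29} ∪ {x31} = {x29, x31} ∉ τ. Therefore τ is NOT a topology.


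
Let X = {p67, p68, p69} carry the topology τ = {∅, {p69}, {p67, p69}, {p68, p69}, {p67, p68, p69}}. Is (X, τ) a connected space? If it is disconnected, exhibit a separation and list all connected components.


(X, τ) is connected.

Find clopen sets (U ∈ τ with X ∖ U ∈ τ):
  U = ∅, X ∖ U = {p67, p68, p69} — both open, so U is clopen.
  U = {p67, p68, p69}, X ∖ U = ∅ — both open, so U is clopen.
Only trivial clopens (∅ and X) exist, so (X, τ) is connected.
Compute connected components by grouping points that agree on all clopens:
  component: {p67, p68, p69}


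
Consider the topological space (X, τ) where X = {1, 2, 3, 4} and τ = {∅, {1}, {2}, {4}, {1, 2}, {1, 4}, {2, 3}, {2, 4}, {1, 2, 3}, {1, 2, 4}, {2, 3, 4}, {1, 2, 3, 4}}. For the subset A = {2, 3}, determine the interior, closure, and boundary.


int(A) = {2, 3}, cl(A) = {2, 3}, ∂A = ∅.

Closed sets in (X, τ) are complements of opens:
  closed(X, τ) = {∅, {1}, {3}, {4}, {1, 3}, {1, 4}, {2, 3}, {3, 4}, {1, 2, 3}, {1, 3, 4}, {2, 3, 4}, {1, 2, 3, 4}}.
int(A) = ⋃ {U ∈ τ : U ⊆ A}. Opens contained in A: ∅, {2}, {2, 3}.
Taking the union of these: int(A) = {2, 3}.
cl(A) = ⋂ {C closed : A ⊆ C}. Closed sets containing A: {2, 3}, {1, 2, 3}, {2, 3, 4}, {1, 2, 3, 4}.
Intersecting these: cl(A) = {2, 3}.
∂A = cl(A) ∖ int(A) = {2, 3} ∖ {2, 3} = ∅.


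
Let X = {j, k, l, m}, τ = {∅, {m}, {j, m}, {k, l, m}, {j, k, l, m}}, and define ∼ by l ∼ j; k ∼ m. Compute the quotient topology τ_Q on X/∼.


X/∼ = {[j=l], [k=m]}; |τ_Q| = 2.

Equivalence classes: [j=l], [k=m].
Quotient map π: X → X/∼ sends j ↦ [j=l], k ↦ [k=m], l ↦ [j=l], m ↦ [k=m].
For each subset V ⊆ X/∼, compute π^{-1}(V) ⊆ X and check whether π^{-1}(V) ∈ τ. V is open in τ_Q iff π^{-1}(V) ∈ τ.
  V = {}: π^{-1}(V) = ∅ ∈ τ ✓.
  V = {[j=l]}: π^{-1}(V) = {j, l} ∉ τ ✗.
  V = {[k=m]}: π^{-1}(V) = {k, m} ∉ τ ✗.
  V = {[j=l], [k=m]}: π^{-1}(V) = {j, k, l, m} ∈ τ ✓.
Open sets in the quotient: τ_Q = {{}, {[j=l], [k=m]}} (2 elements).


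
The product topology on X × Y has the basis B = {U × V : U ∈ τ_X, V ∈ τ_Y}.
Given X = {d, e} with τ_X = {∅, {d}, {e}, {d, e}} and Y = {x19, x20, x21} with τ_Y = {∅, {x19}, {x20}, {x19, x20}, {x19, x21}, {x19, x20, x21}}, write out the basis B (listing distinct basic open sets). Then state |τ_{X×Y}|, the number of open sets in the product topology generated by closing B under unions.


Basis B = {∅ × ∅, {d} × {x19}, {d} × {x20}, {e} × {x19}, {e} × {x20}, {d} × {x19, x20}, {d} × {x19, x21}, {d, e} × {x19}, {d, e} × {x20}, {e} × {x19, x20}, {e} × {x19, x21}, {d} × {x19, x20, x21}, {e} × {x19, x20, x21}, {d, e} × {x19, x20}, {d, e} × {x19, x21}, {d, e} × {x19, x20, x21}}; |τ_{X×Y}| = 36.

Enumerate products U × V with U ∈ τ_X, V ∈ τ_Y (deduplicated):
  ∅ × ∅ = {} (∅)
  {d} × {x19} = {(d,x19)}
  {d} × {x20} = {(d,x20)}
  {e} × {x19} = {(e,x19)}
  {e} × {x20} = {(e,x20)}
  {d} × {x19, x20} = {(d,x19), (d,x20)}
  {d} × {x19, x21} = {(d,x19), (d,x21)}
  {d, e} × {x19} = {(d,x19), (e,x19)}
  {d, e} × {x20} = {(d,x20), (e,x20)}
  {e} × {x19, x20} = {(e,x19), (e,x20)}
  {e} × {x19, x21} = {(e,x19), (e,x21)}
  {d} × {x19, x20, x21} = {(d,x19), (d,x20), (d,x21)}
  {e} × {x19, x20, x21} = {(e,x19), (e,x20), (e,x21)}
  {d, e} × {x19, x20} = {(d,x19), (d,x20), (e,x19), (e,x20)}
  {d, e} × {x19, x21} = {(d,x19), (d,x21), (e,x19), (e,x21)}
  {d, e} × {x19, x20, x21} = {(d,x19), (d,x20), (d,x21), (e,x19), (e,x20), (e,x21)}
These 16 distinct sets form the basis B.
Close under arbitrary unions to get τ_{X×Y}; counting gives |τ_{X×Y}| = 36.


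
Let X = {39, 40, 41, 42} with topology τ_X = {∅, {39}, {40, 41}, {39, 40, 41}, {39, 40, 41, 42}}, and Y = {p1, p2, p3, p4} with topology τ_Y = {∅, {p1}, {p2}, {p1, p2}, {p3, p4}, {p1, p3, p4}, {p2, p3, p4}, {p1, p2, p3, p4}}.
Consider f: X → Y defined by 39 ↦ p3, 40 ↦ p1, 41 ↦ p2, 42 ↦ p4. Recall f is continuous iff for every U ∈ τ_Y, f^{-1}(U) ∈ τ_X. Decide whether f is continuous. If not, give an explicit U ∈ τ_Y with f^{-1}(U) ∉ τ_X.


f is NOT continuous.

Compute f^{-1}(U) for each U ∈ τ_Y:
  U = ∅: f^{-1}(U) = ∅ ∈ τ_X ✓.
  U = {p1}: f^{-1}(U) = {40} ∉ τ_X ✗.
  U = {p2}: f^{-1}(U) = {41} ∉ τ_X ✗.
  U = {p1, p2}: f^{-1}(U) = {40, 41} ∈ τ_X ✓.
  U = {p3, p4}: f^{-1}(U) = {39, 42} ∉ τ_X ✗.
  U = {p1, p3, p4}: f^{-1}(U) = {39, 40, 42} ∉ τ_X ✗.
  U = {p2, p3, p4}: f^{-1}(U) = {39, 41, 42} ∉ τ_X ✗.
  U = {p1, p2, p3, p4}: f^{-1}(U) = {39, 40, 41, 42} ∈ τ_X ✓.
Found U = {p1} with f^{-1}(U) = {40} not in τ_X. Therefore f is NOT continuous.


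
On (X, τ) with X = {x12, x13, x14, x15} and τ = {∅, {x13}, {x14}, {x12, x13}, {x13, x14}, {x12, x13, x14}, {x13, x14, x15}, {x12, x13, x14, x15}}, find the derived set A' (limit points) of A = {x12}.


A' = ∅

For each x ∈ X, list the open sets U ∈ τ with x ∈ U, then check whether U ∩ (A ∖ {x}) ≠ ∅ for every such U.
  x = x12: open {x12, x13} ∋ x has {x12, x13} ∩ (A ∖ {x12}) = ∅, so x is NOT a limit point.
  x = x13: open {x13} ∋ x has {x13} ∩ (A ∖ {x13}) = ∅, so x is NOT a limit point.
  x = x14: open {x14} ∋ x has {x14} ∩ (A ∖ {x14}) = ∅, so x is NOT a limit point.
  x = x15: open {x13, x14, x15} ∋ x has {x13, x14, x15} ∩ (A ∖ {x15}) = ∅, so x is NOT a limit point.
Collecting: A' = ∅.


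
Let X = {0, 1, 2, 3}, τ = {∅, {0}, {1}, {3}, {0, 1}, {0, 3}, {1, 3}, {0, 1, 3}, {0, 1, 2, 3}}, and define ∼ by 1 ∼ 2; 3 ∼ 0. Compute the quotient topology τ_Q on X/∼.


X/∼ = {[0=3], [1=2]}; |τ_Q| = 3.

Equivalence classes: [0=3], [1=2].
Quotient map π: X → X/∼ sends 0 ↦ [0=3], 1 ↦ [1=2], 2 ↦ [1=2], 3 ↦ [0=3].
For each subset V ⊆ X/∼, compute π^{-1}(V) ⊆ X and check whether π^{-1}(V) ∈ τ. V is open in τ_Q iff π^{-1}(V) ∈ τ.
  V = {}: π^{-1}(V) = ∅ ∈ τ ✓.
  V = {[0=3]}: π^{-1}(V) = {0, 3} ∈ τ ✓.
  V = {[1=2]}: π^{-1}(V) = {1, 2} ∉ τ ✗.
  V = {[0=3], [1=2]}: π^{-1}(V) = {0, 1, 2, 3} ∈ τ ✓.
Open sets in the quotient: τ_Q = {{}, {[0=3]}, {[0=3], [1=2]}} (3 elements).


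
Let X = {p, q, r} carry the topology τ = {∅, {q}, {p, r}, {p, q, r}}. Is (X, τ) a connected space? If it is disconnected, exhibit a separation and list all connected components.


(X, τ) is disconnected; components = [{q}, {p, r}].

Find clopen sets (U ∈ τ with X ∖ U ∈ τ):
  U = ∅, X ∖ U = {p, q, r} — both open, so U is clopen.
  U = {q}, X ∖ U = {p, r} — both open, so U is clopen.
  U = {p, r}, X ∖ U = {q} — both open, so U is clopen.
  U = {p, q, r}, X ∖ U = ∅ — both open, so U is clopen.
Nontrivial clopen(s) exist: e.g. {q}. So (X, τ) is disconnected.
Compute connected components by grouping points that agree on all clopens:
  component: {q}
  component: {p, r}


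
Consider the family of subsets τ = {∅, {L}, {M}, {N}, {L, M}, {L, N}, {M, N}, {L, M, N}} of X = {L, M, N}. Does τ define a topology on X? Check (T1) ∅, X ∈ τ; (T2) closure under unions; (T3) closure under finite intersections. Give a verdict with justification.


τ IS a topology on X.

Axiom (T1): ∅ ∈ τ? Yes; X ∈ τ? Yes.
Axiom (T2/T3): check pairwise unions and intersections of members of τ.
All pairwise intersections and unions checked — each lies in τ. Therefore τ satisfies (T1), (T2), (T3): it IS a topology on X.


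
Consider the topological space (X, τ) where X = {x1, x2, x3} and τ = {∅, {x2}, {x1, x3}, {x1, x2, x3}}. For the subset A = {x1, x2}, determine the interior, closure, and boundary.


int(A) = {x2}, cl(A) = {x1, x2, x3}, ∂A = {x1, x3}.

Closed sets in (X, τ) are complements of opens:
  closed(X, τ) = {∅, {x2}, {x1, x3}, {x1, x2, x3}}.
int(A) = ⋃ {U ∈ τ : U ⊆ A}. Opens contained in A: ∅, {x2}.
Taking the union of these: int(A) = {x2}.
cl(A) = ⋂ {C closed : A ⊆ C}. Closed sets containing A: {x1, x2, x3}.
Intersecting these: cl(A) = {x1, x2, x3}.
∂A = cl(A) ∖ int(A) = {x1, x2, x3} ∖ {x2} = {x1, x3}.


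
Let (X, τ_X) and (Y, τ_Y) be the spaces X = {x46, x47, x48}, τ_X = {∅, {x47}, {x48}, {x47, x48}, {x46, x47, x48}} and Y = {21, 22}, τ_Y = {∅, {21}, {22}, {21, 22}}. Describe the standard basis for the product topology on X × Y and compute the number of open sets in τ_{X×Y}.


Basis B = {∅ × ∅, {x47} × {21}, {x47} × {22}, {x48} × {21}, {x48} × {22}, {x47} × {21, 22}, {x47, x48} × {21}, {x47, x48} × {22}, {x48} × {21, 22}, {x46, x47, x48} × {21}, {x46, x47, x48} × {22}, {x47, x48} × {21, 22}, {x46, x47, x48} × {21, 22}}; |τ_{X×Y}| = 25.

Enumerate products U × V with U ∈ τ_X, V ∈ τ_Y (deduplicated):
  ∅ × ∅ = {} (∅)
  {x47} × {21} = {(x47,21)}
  {x47} × {22} = {(x47,22)}
  {x48} × {21} = {(x48,21)}
  {x48} × {22} = {(x48,22)}
  {x47} × {21, 22} = {(x47,21), (x47,22)}
  {x47, x48} × {21} = {(x47,21), (x48,21)}
  {x47, x48} × {22} = {(x47,22), (x48,22)}
  {x48} × {21, 22} = {(x48,21), (x48,22)}
  {x46, x47, x48} × {21} = {(x46,21), (x47,21), (x48,21)}
  {x46, x47, x48} × {22} = {(x46,22), (x47,22), (x48,22)}
  {x47, x48} × {21, 22} = {(x47,21), (x47,22), (x48,21), (x48,22)}
  {x46, x47, x48} × {21, 22} = {(x46,21), (x46,22), (x47,21), (x47,22), (x48,21), (x48,22)}
These 13 distinct sets form the basis B.
Close under arbitrary unions to get τ_{X×Y}; counting gives |τ_{X×Y}| = 25.


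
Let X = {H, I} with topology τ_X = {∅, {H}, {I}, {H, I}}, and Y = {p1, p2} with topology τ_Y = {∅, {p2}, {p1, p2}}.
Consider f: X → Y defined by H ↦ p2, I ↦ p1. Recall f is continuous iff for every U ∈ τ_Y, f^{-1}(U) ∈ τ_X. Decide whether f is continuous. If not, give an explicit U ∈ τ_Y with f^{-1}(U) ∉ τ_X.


f IS continuous.

Compute f^{-1}(U) for each U ∈ τ_Y:
  U = ∅: f^{-1}(U) = ∅ ∈ τ_X ✓.
  U = {p2}: f^{-1}(U) = {H} ∈ τ_X ✓.
  U = {p1, p2}: f^{-1}(U) = {H, I} ∈ τ_X ✓.
Every preimage lies in τ_X, so f IS continuous.


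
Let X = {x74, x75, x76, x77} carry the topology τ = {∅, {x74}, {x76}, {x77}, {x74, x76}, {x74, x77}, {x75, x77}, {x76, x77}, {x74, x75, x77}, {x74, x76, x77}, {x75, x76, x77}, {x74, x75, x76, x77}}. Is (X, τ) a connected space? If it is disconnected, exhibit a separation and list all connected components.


(X, τ) is disconnected; components = [{x74}, {x76}, {x75, x77}].

Find clopen sets (U ∈ τ with X ∖ U ∈ τ):
  U = ∅, X ∖ U = {x74, x75, x76, x77} — both open, so U is clopen.
  U = {x74}, X ∖ U = {x75, x76, x77} — both open, so U is clopen.
  U = {x76}, X ∖ U = {x74, x75, x77} — both open, so U is clopen.
  U = {x74, x76}, X ∖ U = {x75, x77} — both open, so U is clopen.
  U = {x75, x77}, X ∖ U = {x74, x76} — both open, so U is clopen.
  U = {x74, x75, x77}, X ∖ U = {x76} — both open, so U is clopen.
  U = {x75, x76, x77}, X ∖ U = {x74} — both open, so U is clopen.
  U = {x74, x75, x76, x77}, X ∖ U = ∅ — both open, so U is clopen.
Nontrivial clopen(s) exist: e.g. {x74, x76}. So (X, τ) is disconnected.
Compute connected components by grouping points that agree on all clopens:
  component: {x74}
  component: {x76}
  component: {x75, x77}


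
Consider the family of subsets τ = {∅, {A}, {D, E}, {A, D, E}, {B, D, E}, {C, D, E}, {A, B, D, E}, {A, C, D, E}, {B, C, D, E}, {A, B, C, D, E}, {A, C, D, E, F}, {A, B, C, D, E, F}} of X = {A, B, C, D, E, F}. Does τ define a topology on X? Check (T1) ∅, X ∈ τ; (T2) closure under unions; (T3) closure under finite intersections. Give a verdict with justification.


τ IS a topology on X.

Axiom (T1): ∅ ∈ τ? Yes; X ∈ τ? Yes.
Axiom (T2/T3): check pairwise unions and intersections of members of τ.
All pairwise intersections and unions checked — each lies in τ. Therefore τ satisfies (T1), (T2), (T3): it IS a topology on X.


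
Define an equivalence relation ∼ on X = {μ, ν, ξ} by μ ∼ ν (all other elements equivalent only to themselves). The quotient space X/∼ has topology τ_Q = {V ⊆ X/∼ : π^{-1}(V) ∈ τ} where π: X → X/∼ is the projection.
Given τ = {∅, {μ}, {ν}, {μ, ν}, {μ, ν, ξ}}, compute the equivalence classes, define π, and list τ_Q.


X/∼ = {[μ=ν], [ξ]}; |τ_Q| = 3.

Equivalence classes: [μ=ν], [ξ].
Quotient map π: X → X/∼ sends μ ↦ [μ=ν], ν ↦ [μ=ν], ξ ↦ [ξ].
For each subset V ⊆ X/∼, compute π^{-1}(V) ⊆ X and check whether π^{-1}(V) ∈ τ. V is open in τ_Q iff π^{-1}(V) ∈ τ.
  V = {}: π^{-1}(V) = ∅ ∈ τ ✓.
  V = {[μ=ν]}: π^{-1}(V) = {μ, ν} ∈ τ ✓.
  V = {[ξ]}: π^{-1}(V) = {ξ} ∉ τ ✗.
  V = {[μ=ν], [ξ]}: π^{-1}(V) = {μ, ν, ξ} ∈ τ ✓.
Open sets in the quotient: τ_Q = {{}, {[μ=ν]}, {[μ=ν], [ξ]}} (3 elements).


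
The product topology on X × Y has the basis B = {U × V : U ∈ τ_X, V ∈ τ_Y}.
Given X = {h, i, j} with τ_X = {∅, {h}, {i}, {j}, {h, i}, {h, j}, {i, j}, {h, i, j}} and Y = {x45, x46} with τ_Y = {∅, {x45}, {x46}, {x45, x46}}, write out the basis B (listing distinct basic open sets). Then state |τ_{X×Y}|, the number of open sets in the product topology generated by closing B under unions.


Basis B = {∅ × ∅, {h} × {x45}, {h} × {x46}, {i} × {x45}, {i} × {x46}, {j} × {x45}, {j} × {x46}, {h} × {x45, x46}, {h, i} × {x45}, {h, j} × {x45}, {h, i} × {x46}, {h, j} × {x46}, {i} × {x45, x46}, {i, j} × {x45}, {i, j} × {x46}, {j} × {x45, x46}, {h, i, j} × {x45}, {h, i, j} × {x46}, {h, i} × {x45, x46}, {h, j} × {x45, x46}, {i, j} × {x45, x46}, {h, i, j} × {x45, x46}}; |τ_{X×Y}| = 64.

Enumerate products U × V with U ∈ τ_X, V ∈ τ_Y (deduplicated):
  ∅ × ∅ = {} (∅)
  {h} × {x45} = {(h,x45)}
  {h} × {x46} = {(h,x46)}
  {i} × {x45} = {(i,x45)}
  {i} × {x46} = {(i,x46)}
  {j} × {x45} = {(j,x45)}
  {j} × {x46} = {(j,x46)}
  {h} × {x45, x46} = {(h,x45), (h,x46)}
  {h, i} × {x45} = {(h,x45), (i,x45)}
  {h, j} × {x45} = {(h,x45), (j,x45)}
  {h, i} × {x46} = {(h,x46), (i,x46)}
  {h, j} × {x46} = {(h,x46), (j,x46)}
  {i} × {x45, x46} = {(i,x45), (i,x46)}
  {i, j} × {x45} = {(i,x45), (j,x45)}
  {i, j} × {x46} = {(i,x46), (j,x46)}
  {j} × {x45, x46} = {(j,x45), (j,x46)}
  {h, i, j} × {x45} = {(h,x45), (i,x45), (j,x45)}
  {h, i, j} × {x46} = {(h,x46), (i,x46), (j,x46)}
  {h, i} × {x45, x46} = {(h,x45), (h,x46), (i,x45), (i,x46)}
  {h, j} × {x45, x46} = {(h,x45), (h,x46), (j,x45), (j,x46)}
  {i, j} × {x45, x46} = {(i,x45), (i,x46), (j,x45), (j,x46)}
  {h, i, j} × {x45, x46} = {(h,x45), (h,x46), (i,x45), (i,x46), (j,x45), (j,x46)}
These 22 distinct sets form the basis B.
Close under arbitrary unions to get τ_{X×Y}; counting gives |τ_{X×Y}| = 64.


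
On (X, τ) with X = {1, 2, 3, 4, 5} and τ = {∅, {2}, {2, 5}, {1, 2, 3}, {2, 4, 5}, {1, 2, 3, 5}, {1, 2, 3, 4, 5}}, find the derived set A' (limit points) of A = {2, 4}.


A' = {1, 3, 4, 5}

For each x ∈ X, list the open sets U ∈ τ with x ∈ U, then check whether U ∩ (A ∖ {x}) ≠ ∅ for every such U.
  x = 1: opens ∋ x are {1, 2, 3}, {1, 2, 3, 5}, {1, 2, 3, 4, 5}; each meets A ∖ {1}, so x IS a limit point.
  x = 2: open {2} ∋ x has {2} ∩ (A ∖ {2}) = ∅, so x is NOT a limit point.
  x = 3: opens ∋ x are {1, 2, 3}, {1, 2, 3, 5}, {1, 2, 3, 4, 5}; each meets A ∖ {3}, so x IS a limit point.
  x = 4: opens ∋ x are {2, 4, 5}, {1, 2, 3, 4, 5}; each meets A ∖ {4}, so x IS a limit point.
  x = 5: opens ∋ x are {2, 5}, {2, 4, 5}, {1, 2, 3, 5}, {1, 2, 3, 4, 5}; each meets A ∖ {5}, so x IS a limit point.
Collecting: A' = {1, 3, 4, 5}.
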